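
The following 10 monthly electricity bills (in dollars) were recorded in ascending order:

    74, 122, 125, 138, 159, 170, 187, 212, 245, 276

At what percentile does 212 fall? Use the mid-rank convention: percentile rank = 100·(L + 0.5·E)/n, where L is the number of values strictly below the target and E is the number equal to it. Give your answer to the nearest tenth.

75.0

Count below 212: L = 7; count equal: E = 1; n = 10.
Percentile rank = 100·(7 + 0.5·1)/10 = 100·7.5/10 = 75.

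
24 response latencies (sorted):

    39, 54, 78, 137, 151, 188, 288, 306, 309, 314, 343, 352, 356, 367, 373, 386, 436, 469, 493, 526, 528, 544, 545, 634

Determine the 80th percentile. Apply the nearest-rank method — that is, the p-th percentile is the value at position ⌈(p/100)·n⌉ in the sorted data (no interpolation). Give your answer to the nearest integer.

n = 24.
Position = ⌈80/100 · 24⌉ = ⌈19.2⌉ = 20.
The value at rank 20 is 526.

526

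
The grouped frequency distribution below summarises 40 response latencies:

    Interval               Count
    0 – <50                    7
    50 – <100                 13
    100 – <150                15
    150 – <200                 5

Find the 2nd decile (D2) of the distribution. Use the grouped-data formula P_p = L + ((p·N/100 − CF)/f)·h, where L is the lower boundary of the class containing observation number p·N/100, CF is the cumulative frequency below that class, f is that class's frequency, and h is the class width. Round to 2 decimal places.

N = 40; target position k = 20/100 · 40 = 8.
Cumulative frequencies: 7, 20, 35, 40.
Observation 8 falls in the class 50 – <100.
L = 50, CF = 7, f = 13, h = 50.
P20 = 50 + ((8 − 7)/13)·50 = 50 + 3.84615 = 53.8462.

53.85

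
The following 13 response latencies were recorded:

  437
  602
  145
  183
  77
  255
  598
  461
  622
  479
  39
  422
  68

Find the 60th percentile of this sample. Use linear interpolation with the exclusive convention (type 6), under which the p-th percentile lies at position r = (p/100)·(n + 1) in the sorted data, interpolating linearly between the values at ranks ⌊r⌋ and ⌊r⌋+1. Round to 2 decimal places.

446.60

Sorted: 39, 68, 77, 145, 183, 255, 422, 437, 461, 479, 598, 602, 622.
n = 13.
r = (60/100)·(13 + 1) = 8.4.
Rank 8 is 437 and rank 9 is 461.
Interpolate: 437 + 0.4·(461 − 437) = 437 + 0.4·24 = 446.6.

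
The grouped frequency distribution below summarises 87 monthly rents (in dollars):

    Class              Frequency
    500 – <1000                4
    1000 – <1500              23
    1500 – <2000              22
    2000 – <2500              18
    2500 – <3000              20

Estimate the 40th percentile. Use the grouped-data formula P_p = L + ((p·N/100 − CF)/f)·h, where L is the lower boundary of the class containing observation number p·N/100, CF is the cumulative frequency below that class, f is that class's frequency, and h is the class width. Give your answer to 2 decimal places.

N = 87; target position k = 40/100 · 87 = 34.8.
Cumulative frequencies: 4, 27, 49, 67, 87.
Observation 34.8 falls in the class 1500 – <2000.
L = 1500, CF = 27, f = 22, h = 500.
P40 = 1500 + ((34.8 − 27)/22)·500 = 1500 + 177.273 = 1677.27.

1677.27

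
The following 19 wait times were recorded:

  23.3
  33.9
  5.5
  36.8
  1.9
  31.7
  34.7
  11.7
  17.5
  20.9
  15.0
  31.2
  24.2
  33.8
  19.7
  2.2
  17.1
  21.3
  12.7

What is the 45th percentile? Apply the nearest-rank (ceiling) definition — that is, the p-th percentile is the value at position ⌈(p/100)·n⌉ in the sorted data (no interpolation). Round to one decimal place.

Sorted: 1.9, 2.2, 5.5, 11.7, 12.7, 15.0, 17.1, 17.5, 19.7, 20.9, 21.3, 23.3, 24.2, 31.2, 31.7, 33.8, 33.9, 34.7, 36.8.
n = 19.
Position = ⌈45/100 · 19⌉ = ⌈8.55⌉ = 9.
The value at rank 9 is 19.7.

19.7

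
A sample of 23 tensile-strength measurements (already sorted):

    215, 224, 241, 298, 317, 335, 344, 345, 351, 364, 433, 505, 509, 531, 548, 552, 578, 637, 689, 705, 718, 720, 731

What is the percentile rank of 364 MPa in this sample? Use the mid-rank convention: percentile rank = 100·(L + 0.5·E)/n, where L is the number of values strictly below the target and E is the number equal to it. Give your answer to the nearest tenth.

41.3

Count below 364: L = 9; count equal: E = 1; n = 23.
Percentile rank = 100·(9 + 0.5·1)/23 = 100·9.5/23 = 41.3.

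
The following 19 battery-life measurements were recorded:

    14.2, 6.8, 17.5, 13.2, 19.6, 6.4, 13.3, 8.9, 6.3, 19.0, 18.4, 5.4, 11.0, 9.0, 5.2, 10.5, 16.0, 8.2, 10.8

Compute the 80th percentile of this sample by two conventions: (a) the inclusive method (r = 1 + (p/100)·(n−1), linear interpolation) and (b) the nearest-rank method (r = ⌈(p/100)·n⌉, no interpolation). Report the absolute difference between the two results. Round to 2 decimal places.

Sorted: 5.2, 5.4, 6.3, 6.4, 6.8, 8.2, 8.9, 9.0, 10.5, 10.8, 11.0, 13.2, 13.3, 14.2, 16.0, 17.5, 18.4, 19.0, 19.6.
n = 19.
(a) r = 15.4; between ranks 15 (16.0) and 16 (17.5): 16.6.
(b) the nearest-rank method: rank 16 → 17.5.
|16.6 − 17.5| = 0.9.

0.90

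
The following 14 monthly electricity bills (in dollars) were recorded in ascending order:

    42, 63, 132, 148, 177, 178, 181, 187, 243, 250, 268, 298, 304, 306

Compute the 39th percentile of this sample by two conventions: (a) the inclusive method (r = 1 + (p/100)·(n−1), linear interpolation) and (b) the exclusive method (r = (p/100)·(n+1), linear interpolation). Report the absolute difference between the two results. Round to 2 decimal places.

0.36

n = 14.
(a) r = 6.07; between ranks 6 (178) and 7 (181): 178.21.
(b) r = 5.85; between ranks 5 (177) and 6 (178): 177.85.
|178.21 − 177.85| = 0.36.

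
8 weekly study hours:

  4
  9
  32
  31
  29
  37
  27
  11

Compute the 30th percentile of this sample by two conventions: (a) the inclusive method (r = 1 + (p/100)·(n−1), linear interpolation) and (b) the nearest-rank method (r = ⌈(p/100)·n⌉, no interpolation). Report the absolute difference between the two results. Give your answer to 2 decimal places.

1.60

Sorted: 4, 9, 11, 27, 29, 31, 32, 37.
n = 8.
(a) r = 3.1; between ranks 3 (11) and 4 (27): 12.6.
(b) the nearest-rank method: rank 3 → 11.
|12.6 − 11| = 1.6.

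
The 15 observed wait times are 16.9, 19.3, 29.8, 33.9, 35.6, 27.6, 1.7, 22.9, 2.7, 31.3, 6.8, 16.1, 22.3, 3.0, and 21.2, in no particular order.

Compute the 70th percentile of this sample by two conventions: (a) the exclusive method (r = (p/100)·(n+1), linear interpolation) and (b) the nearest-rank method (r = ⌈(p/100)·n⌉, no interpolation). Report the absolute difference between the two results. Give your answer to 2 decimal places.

Sorted: 1.7, 2.7, 3.0, 6.8, 16.1, 16.9, 19.3, 21.2, 22.3, 22.9, 27.6, 29.8, 31.3, 33.9, 35.6.
n = 15.
(a) r = 11.2; between ranks 11 (27.6) and 12 (29.8): 28.04.
(b) the nearest-rank method: rank 11 → 27.6.
|28.04 − 27.6| = 0.44.

0.44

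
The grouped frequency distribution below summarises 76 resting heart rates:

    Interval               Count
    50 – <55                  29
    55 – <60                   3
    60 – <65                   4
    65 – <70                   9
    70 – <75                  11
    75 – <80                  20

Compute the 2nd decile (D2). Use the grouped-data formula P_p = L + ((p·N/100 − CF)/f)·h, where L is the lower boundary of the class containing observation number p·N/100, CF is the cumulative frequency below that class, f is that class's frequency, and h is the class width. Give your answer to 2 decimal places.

N = 76; target position k = 20/100 · 76 = 15.2.
Cumulative frequencies: 29, 32, 36, 45, 56, 76.
Observation 15.2 falls in the class 50 – <55.
L = 50, CF = 0, f = 29, h = 5.
P20 = 50 + ((15.2 − 0)/29)·5 = 50 + 2.62069 = 52.6207.

52.62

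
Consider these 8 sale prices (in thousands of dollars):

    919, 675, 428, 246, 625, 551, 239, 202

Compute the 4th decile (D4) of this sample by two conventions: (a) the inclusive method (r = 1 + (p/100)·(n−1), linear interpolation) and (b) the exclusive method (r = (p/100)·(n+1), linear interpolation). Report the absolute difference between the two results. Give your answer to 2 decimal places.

Sorted: 202, 239, 246, 428, 551, 625, 675, 919.
n = 8.
(a) r = 3.8; between ranks 3 (246) and 4 (428): 391.6.
(b) r = 3.6; between ranks 3 (246) and 4 (428): 355.2.
|391.6 − 355.2| = 36.4.

36.40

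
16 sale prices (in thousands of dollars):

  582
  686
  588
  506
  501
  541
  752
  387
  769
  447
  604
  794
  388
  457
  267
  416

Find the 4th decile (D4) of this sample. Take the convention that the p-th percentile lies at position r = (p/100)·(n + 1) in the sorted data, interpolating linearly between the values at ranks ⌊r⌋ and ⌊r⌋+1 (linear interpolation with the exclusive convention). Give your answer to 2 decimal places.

Sorted: 267, 387, 388, 416, 447, 457, 501, 506, 541, 582, 588, 604, 686, 752, 769, 794.
n = 16.
r = (40/100)·(16 + 1) = 6.8.
Rank 6 is 457 and rank 7 is 501.
Interpolate: 457 + 0.8·(501 − 457) = 457 + 0.8·44 = 492.2.

492.20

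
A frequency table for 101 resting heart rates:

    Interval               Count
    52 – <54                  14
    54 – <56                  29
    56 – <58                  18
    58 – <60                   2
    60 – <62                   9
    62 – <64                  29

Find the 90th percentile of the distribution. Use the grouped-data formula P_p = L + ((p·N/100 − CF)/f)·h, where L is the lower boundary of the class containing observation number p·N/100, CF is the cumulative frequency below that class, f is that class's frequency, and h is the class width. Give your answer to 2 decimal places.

N = 101; target position k = 90/100 · 101 = 90.9.
Cumulative frequencies: 14, 43, 61, 63, 72, 101.
Observation 90.9 falls in the class 62 – <64.
L = 62, CF = 72, f = 29, h = 2.
P90 = 62 + ((90.9 − 72)/29)·2 = 62 + 1.30345 = 63.3034.

63.30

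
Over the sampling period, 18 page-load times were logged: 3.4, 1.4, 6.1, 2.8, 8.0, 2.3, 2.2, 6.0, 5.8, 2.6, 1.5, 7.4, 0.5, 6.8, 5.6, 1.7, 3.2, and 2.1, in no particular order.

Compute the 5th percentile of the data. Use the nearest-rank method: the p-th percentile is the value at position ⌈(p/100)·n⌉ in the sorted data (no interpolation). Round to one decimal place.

Sorted: 0.5, 1.4, 1.5, 1.7, 2.1, 2.2, 2.3, 2.6, 2.8, 3.2, 3.4, 5.6, 5.8, 6.0, 6.1, 6.8, 7.4, 8.0.
n = 18.
Position = ⌈5/100 · 18⌉ = ⌈0.9⌉ = 1.
The value at rank 1 is 0.5.

0.5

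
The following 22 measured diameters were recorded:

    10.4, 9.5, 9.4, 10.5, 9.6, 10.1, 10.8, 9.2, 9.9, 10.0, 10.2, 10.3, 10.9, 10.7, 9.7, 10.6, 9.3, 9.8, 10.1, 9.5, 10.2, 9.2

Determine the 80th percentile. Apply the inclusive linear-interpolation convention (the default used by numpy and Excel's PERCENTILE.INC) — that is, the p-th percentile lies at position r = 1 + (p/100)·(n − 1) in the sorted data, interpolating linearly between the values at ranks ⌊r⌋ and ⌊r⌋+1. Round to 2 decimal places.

10.48

Sorted: 9.2, 9.2, 9.3, 9.4, 9.5, 9.5, 9.6, 9.7, 9.8, 9.9, 10.0, 10.1, 10.1, 10.2, 10.2, 10.3, 10.4, 10.5, 10.6, 10.7, 10.8, 10.9.
n = 22.
r = 1 + (80/100)·(22 − 1) = 1 + 16.8 = 17.8.
Rank 17 is 10.4 and rank 18 is 10.5.
Interpolate: 10.4 + 0.8·(10.5 − 10.4) = 10.4 + 0.8·0.1 = 10.48.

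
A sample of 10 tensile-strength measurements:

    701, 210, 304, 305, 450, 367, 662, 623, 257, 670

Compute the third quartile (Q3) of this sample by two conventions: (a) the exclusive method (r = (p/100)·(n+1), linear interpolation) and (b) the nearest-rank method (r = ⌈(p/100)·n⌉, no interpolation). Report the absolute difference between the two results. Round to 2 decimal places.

2.00

Sorted: 210, 257, 304, 305, 367, 450, 623, 662, 670, 701.
n = 10.
(a) r = 8.25; between ranks 8 (662) and 9 (670): 664.
(b) the nearest-rank method: rank 8 → 662.
|664 − 662| = 2.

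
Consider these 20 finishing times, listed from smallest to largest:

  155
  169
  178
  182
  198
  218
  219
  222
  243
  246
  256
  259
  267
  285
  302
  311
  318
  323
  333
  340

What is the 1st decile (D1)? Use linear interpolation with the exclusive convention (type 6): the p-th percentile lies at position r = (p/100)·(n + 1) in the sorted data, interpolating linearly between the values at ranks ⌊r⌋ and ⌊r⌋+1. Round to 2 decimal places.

169.90

n = 20.
r = (10/100)·(20 + 1) = 2.1.
Rank 2 is 169 and rank 3 is 178.
Interpolate: 169 + 0.1·(178 − 169) = 169 + 0.1·9 = 169.9.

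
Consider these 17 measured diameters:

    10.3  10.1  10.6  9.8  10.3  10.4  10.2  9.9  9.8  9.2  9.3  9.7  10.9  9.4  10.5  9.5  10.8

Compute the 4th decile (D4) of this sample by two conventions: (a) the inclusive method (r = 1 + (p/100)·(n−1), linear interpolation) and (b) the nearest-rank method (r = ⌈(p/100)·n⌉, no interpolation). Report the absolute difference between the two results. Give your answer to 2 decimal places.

0.04

Sorted: 9.2, 9.3, 9.4, 9.5, 9.7, 9.8, 9.8, 9.9, 10.1, 10.2, 10.3, 10.3, 10.4, 10.5, 10.6, 10.8, 10.9.
n = 17.
(a) r = 7.4; between ranks 7 (9.8) and 8 (9.9): 9.84.
(b) the nearest-rank method: rank 7 → 9.8.
|9.84 − 9.8| = 0.04.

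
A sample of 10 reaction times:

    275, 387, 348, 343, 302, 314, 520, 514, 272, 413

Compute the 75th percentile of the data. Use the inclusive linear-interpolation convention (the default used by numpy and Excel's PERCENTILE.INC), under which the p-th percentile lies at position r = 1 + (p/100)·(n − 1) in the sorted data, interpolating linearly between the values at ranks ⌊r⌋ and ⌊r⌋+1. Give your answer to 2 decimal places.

Sorted: 272, 275, 302, 314, 343, 348, 387, 413, 514, 520.
n = 10.
r = 1 + (75/100)·(10 − 1) = 1 + 6.75 = 7.75.
Rank 7 is 387 and rank 8 is 413.
Interpolate: 387 + 0.75·(413 − 387) = 387 + 0.75·26 = 406.5.

406.50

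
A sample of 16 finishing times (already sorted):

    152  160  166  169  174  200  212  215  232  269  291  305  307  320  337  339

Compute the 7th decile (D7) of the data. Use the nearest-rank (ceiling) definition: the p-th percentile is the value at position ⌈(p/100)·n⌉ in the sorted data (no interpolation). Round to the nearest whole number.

n = 16.
Position = ⌈70/100 · 16⌉ = ⌈11.2⌉ = 12.
The value at rank 12 is 305.

305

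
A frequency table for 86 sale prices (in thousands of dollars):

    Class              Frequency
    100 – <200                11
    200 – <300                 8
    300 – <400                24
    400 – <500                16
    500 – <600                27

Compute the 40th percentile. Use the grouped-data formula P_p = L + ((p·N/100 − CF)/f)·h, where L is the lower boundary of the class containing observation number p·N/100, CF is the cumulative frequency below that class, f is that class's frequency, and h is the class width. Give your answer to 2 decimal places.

N = 86; target position k = 40/100 · 86 = 34.4.
Cumulative frequencies: 11, 19, 43, 59, 86.
Observation 34.4 falls in the class 300 – <400.
L = 300, CF = 19, f = 24, h = 100.
P40 = 300 + ((34.4 − 19)/24)·100 = 300 + 64.1667 = 364.167.

364.17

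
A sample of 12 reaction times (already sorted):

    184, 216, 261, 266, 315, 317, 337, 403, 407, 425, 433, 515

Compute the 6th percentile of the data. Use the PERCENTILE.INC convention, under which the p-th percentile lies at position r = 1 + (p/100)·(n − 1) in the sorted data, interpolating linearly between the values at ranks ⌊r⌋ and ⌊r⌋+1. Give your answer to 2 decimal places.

205.12

n = 12.
r = 1 + (6/100)·(12 − 1) = 1 + 0.66 = 1.66.
Rank 1 is 184 and rank 2 is 216.
Interpolate: 184 + 0.66·(216 − 184) = 184 + 0.66·32 = 205.12.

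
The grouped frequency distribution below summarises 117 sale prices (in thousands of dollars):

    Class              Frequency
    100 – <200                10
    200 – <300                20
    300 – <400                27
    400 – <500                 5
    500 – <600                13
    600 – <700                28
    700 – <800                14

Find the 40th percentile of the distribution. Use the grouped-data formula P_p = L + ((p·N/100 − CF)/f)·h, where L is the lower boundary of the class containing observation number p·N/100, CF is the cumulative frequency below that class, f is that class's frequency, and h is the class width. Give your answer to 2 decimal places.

362.22

N = 117; target position k = 40/100 · 117 = 46.8.
Cumulative frequencies: 10, 30, 57, 62, 75, 103, 117.
Observation 46.8 falls in the class 300 – <400.
L = 300, CF = 30, f = 27, h = 100.
P40 = 300 + ((46.8 − 30)/27)·100 = 300 + 62.2222 = 362.222.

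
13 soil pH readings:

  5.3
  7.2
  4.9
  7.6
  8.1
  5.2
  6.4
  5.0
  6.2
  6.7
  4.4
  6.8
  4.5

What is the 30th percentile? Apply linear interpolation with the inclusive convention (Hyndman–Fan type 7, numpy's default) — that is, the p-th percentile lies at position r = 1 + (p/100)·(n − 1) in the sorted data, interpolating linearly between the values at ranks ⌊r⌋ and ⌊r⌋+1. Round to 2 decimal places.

5.12

Sorted: 4.4, 4.5, 4.9, 5.0, 5.2, 5.3, 6.2, 6.4, 6.7, 6.8, 7.2, 7.6, 8.1.
n = 13.
r = 1 + (30/100)·(13 − 1) = 1 + 3.6 = 4.6.
Rank 4 is 5.0 and rank 5 is 5.2.
Interpolate: 5.0 + 0.6·(5.2 − 5.0) = 5.0 + 0.6·0.2 = 5.12.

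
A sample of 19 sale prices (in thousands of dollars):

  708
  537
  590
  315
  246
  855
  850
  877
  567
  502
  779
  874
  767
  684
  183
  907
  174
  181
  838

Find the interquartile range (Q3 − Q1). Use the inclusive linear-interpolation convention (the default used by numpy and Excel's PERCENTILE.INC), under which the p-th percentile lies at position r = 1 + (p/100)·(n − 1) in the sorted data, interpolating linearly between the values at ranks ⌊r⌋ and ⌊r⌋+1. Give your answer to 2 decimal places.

Sorted: 174, 181, 183, 246, 315, 502, 537, 567, 590, 684, 708, 767, 779, 838, 850, 855, 874, 877, 907.
n = 19.
P25: r = 5.5; ranks 5–6 are 315, 502; interpolating gives 408.5.
P75: r = 14.5; ranks 14–15 are 838, 850; interpolating gives 844.
Difference: 844 − 408.5 = 435.5.

435.50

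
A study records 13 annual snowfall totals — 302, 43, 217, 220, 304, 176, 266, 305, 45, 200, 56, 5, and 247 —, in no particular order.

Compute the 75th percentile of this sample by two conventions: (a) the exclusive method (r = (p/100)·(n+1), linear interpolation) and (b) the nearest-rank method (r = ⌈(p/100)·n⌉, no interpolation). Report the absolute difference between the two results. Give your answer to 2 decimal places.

Sorted: 5, 43, 45, 56, 176, 200, 217, 220, 247, 266, 302, 304, 305.
n = 13.
(a) r = 10.5; between ranks 10 (266) and 11 (302): 284.
(b) the nearest-rank method: rank 10 → 266.
|284 − 266| = 18.

18.00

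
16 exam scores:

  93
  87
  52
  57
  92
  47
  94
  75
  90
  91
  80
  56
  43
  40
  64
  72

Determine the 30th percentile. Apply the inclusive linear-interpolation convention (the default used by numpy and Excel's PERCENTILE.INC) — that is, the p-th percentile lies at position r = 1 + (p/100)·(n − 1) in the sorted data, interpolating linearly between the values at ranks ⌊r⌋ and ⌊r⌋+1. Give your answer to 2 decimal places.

56.50

Sorted: 40, 43, 47, 52, 56, 57, 64, 72, 75, 80, 87, 90, 91, 92, 93, 94.
n = 16.
r = 1 + (30/100)·(16 − 1) = 1 + 4.5 = 5.5.
Rank 5 is 56 and rank 6 is 57.
Interpolate: 56 + 0.5·(57 − 56) = 56 + 0.5·1 = 56.5.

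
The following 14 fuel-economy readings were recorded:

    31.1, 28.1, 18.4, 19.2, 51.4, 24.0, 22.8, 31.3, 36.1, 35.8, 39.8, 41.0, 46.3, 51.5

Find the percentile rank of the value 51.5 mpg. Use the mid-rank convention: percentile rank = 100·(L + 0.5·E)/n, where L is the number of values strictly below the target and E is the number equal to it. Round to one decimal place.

96.4

Sorted: 18.4, 19.2, 22.8, 24.0, 28.1, 31.1, 31.3, 35.8, 36.1, 39.8, 41.0, 46.3, 51.4, 51.5.
Count below 51.5: L = 13; count equal: E = 1; n = 14.
Percentile rank = 100·(13 + 0.5·1)/14 = 100·13.5/14 = 96.43.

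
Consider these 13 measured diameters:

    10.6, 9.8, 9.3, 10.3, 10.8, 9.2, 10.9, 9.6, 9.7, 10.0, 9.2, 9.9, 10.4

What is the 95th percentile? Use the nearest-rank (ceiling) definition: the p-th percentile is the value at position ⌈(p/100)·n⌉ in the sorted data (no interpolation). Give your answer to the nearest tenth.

10.9

Sorted: 9.2, 9.2, 9.3, 9.6, 9.7, 9.8, 9.9, 10.0, 10.3, 10.4, 10.6, 10.8, 10.9.
n = 13.
Position = ⌈95/100 · 13⌉ = ⌈12.35⌉ = 13.
The value at rank 13 is 10.9.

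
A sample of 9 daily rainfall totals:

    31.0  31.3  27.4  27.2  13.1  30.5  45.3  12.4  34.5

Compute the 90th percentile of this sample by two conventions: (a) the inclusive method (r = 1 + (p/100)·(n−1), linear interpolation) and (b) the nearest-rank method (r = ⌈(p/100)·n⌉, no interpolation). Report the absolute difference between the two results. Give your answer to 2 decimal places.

8.64

Sorted: 12.4, 13.1, 27.2, 27.4, 30.5, 31.0, 31.3, 34.5, 45.3.
n = 9.
(a) r = 8.2; between ranks 8 (34.5) and 9 (45.3): 36.66.
(b) the nearest-rank method: rank 9 → 45.3.
|36.66 − 45.3| = 8.64.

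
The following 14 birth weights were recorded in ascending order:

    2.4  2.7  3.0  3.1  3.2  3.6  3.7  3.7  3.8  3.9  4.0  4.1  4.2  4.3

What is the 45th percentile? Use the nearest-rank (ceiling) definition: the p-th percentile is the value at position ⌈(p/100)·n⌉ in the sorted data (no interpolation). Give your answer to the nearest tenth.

3.7

n = 14.
Position = ⌈45/100 · 14⌉ = ⌈6.3⌉ = 7.
The value at rank 7 is 3.7.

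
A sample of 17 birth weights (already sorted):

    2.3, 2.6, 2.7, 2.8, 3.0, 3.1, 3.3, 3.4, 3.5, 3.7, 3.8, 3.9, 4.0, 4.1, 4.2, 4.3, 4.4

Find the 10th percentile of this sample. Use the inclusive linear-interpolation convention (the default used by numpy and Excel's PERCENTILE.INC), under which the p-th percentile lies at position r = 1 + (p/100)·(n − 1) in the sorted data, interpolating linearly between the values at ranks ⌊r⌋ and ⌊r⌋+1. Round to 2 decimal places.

2.66

n = 17.
r = 1 + (10/100)·(17 − 1) = 1 + 1.6 = 2.6.
Rank 2 is 2.6 and rank 3 is 2.7.
Interpolate: 2.6 + 0.6·(2.7 − 2.6) = 2.6 + 0.6·0.1 = 2.66.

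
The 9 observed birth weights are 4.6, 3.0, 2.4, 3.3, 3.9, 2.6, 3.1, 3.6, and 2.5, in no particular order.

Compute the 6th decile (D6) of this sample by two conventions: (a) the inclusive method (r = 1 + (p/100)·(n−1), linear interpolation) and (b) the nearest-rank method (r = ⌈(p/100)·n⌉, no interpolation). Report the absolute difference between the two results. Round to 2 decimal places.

Sorted: 2.4, 2.5, 2.6, 3.0, 3.1, 3.3, 3.6, 3.9, 4.6.
n = 9.
(a) r = 5.8; between ranks 5 (3.1) and 6 (3.3): 3.26.
(b) the nearest-rank method: rank 6 → 3.3.
|3.26 − 3.3| = 0.04.

0.04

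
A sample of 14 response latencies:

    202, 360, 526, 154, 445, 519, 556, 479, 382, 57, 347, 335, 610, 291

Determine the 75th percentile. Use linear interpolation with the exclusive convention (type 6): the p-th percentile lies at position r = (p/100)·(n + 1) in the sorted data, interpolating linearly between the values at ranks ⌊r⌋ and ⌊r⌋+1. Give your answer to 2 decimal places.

520.75

Sorted: 57, 154, 202, 291, 335, 347, 360, 382, 445, 479, 519, 526, 556, 610.
n = 14.
r = (75/100)·(14 + 1) = 11.25.
Rank 11 is 519 and rank 12 is 526.
Interpolate: 519 + 0.25·(526 − 519) = 519 + 0.25·7 = 520.75.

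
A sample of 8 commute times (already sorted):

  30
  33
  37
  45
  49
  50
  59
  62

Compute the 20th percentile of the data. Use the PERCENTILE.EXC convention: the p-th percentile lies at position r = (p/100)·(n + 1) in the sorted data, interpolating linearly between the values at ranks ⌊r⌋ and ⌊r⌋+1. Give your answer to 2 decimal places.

32.40

n = 8.
r = (20/100)·(8 + 1) = 1.8.
Rank 1 is 30 and rank 2 is 33.
Interpolate: 30 + 0.8·(33 − 30) = 30 + 0.8·3 = 32.4.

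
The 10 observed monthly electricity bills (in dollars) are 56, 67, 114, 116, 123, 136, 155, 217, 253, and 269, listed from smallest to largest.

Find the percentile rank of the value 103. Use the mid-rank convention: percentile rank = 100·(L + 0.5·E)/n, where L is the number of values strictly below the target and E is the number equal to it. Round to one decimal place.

Count below 103: L = 2; count equal: E = 0; n = 10.
Percentile rank = 100·(2 + 0.5·0)/10 = 100·2/10 = 20.

20.0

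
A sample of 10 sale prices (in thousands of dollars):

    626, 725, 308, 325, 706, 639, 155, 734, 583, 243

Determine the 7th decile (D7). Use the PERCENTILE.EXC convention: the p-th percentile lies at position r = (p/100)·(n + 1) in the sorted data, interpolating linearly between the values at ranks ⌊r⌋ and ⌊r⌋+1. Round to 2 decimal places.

Sorted: 155, 243, 308, 325, 583, 626, 639, 706, 725, 734.
n = 10.
r = (70/100)·(10 + 1) = 7.7.
Rank 7 is 639 and rank 8 is 706.
Interpolate: 639 + 0.7·(706 − 639) = 639 + 0.7·67 = 685.9.

685.90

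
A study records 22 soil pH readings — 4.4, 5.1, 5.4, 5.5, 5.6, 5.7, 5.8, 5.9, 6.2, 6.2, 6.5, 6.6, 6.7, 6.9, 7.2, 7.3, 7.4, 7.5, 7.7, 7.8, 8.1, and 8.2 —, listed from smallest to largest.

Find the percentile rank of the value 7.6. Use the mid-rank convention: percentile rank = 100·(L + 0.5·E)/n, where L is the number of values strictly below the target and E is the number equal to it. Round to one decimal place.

81.8

Count below 7.6: L = 18; count equal: E = 0; n = 22.
Percentile rank = 100·(18 + 0.5·0)/22 = 100·18/22 = 81.82.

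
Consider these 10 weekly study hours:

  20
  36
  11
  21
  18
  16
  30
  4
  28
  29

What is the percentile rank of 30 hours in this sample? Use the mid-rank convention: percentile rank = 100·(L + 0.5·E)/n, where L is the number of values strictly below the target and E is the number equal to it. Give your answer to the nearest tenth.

Sorted: 4, 11, 16, 18, 20, 21, 28, 29, 30, 36.
Count below 30: L = 8; count equal: E = 1; n = 10.
Percentile rank = 100·(8 + 0.5·1)/10 = 100·8.5/10 = 85.

85.0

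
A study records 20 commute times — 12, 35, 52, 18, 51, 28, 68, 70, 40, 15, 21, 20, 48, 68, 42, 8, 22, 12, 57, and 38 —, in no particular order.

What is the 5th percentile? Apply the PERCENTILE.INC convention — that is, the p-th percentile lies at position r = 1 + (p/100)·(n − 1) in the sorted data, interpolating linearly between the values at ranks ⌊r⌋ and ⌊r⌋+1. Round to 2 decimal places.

11.80

Sorted: 8, 12, 12, 15, 18, 20, 21, 22, 28, 35, 38, 40, 42, 48, 51, 52, 57, 68, 68, 70.
n = 20.
r = 1 + (5/100)·(20 − 1) = 1 + 0.95 = 1.95.
Rank 1 is 8 and rank 2 is 12.
Interpolate: 8 + 0.95·(12 − 8) = 8 + 0.95·4 = 11.8.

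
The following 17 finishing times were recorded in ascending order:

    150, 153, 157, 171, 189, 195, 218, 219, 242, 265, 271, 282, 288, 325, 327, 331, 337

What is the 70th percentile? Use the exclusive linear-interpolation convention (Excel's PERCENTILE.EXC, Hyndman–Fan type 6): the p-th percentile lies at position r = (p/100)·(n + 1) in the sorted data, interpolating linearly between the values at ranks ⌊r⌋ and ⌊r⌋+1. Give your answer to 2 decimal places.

285.60

n = 17.
r = (70/100)·(17 + 1) = 12.6.
Rank 12 is 282 and rank 13 is 288.
Interpolate: 282 + 0.6·(288 − 282) = 282 + 0.6·6 = 285.6.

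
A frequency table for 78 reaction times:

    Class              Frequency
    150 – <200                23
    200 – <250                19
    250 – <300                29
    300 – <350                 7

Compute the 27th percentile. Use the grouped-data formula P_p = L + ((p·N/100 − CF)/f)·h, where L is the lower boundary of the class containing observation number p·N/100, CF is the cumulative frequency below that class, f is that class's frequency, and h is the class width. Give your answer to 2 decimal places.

N = 78; target position k = 27/100 · 78 = 21.06.
Cumulative frequencies: 23, 42, 71, 78.
Observation 21.06 falls in the class 150 – <200.
L = 150, CF = 0, f = 23, h = 50.
P27 = 150 + ((21.06 − 0)/23)·50 = 150 + 45.7826 = 195.783.

195.78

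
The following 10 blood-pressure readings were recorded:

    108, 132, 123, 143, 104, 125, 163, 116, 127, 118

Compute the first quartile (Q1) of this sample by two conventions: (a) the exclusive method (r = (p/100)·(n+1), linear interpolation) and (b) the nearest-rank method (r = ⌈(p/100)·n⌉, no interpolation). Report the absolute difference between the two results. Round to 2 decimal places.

Sorted: 104, 108, 116, 118, 123, 125, 127, 132, 143, 163.
n = 10.
(a) r = 2.75; between ranks 2 (108) and 3 (116): 114.
(b) the nearest-rank method: rank 3 → 116.
|114 − 116| = 2.

2.00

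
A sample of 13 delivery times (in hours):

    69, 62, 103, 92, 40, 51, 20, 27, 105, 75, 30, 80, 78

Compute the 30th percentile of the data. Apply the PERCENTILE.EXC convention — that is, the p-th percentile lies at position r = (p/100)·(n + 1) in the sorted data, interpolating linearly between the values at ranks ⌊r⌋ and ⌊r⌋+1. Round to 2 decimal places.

42.20

Sorted: 20, 27, 30, 40, 51, 62, 69, 75, 78, 80, 92, 103, 105.
n = 13.
r = (30/100)·(13 + 1) = 4.2.
Rank 4 is 40 and rank 5 is 51.
Interpolate: 40 + 0.2·(51 − 40) = 40 + 0.2·11 = 42.2.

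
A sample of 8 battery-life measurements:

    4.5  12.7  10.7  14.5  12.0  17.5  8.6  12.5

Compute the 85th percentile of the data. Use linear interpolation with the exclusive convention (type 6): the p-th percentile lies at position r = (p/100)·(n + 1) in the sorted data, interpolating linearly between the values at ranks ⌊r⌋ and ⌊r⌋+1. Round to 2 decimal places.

16.45

Sorted: 4.5, 8.6, 10.7, 12.0, 12.5, 12.7, 14.5, 17.5.
n = 8.
r = (85/100)·(8 + 1) = 7.65.
Rank 7 is 14.5 and rank 8 is 17.5.
Interpolate: 14.5 + 0.65·(17.5 − 14.5) = 14.5 + 0.65·3 = 16.45.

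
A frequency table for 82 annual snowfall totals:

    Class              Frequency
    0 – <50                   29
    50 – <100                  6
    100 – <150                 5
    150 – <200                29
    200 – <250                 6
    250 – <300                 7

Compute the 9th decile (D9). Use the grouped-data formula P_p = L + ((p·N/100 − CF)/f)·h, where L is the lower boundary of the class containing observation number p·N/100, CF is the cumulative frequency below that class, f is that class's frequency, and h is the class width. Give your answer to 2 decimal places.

240.00

N = 82; target position k = 90/100 · 82 = 73.8.
Cumulative frequencies: 29, 35, 40, 69, 75, 82.
Observation 73.8 falls in the class 200 – <250.
L = 200, CF = 69, f = 6, h = 50.
P90 = 200 + ((73.8 − 69)/6)·50 = 200 + 40 = 240.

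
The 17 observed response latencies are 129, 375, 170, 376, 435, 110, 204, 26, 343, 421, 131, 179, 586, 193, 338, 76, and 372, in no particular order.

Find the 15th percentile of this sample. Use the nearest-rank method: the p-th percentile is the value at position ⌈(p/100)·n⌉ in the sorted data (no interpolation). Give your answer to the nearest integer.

110

Sorted: 26, 76, 110, 129, 131, 170, 179, 193, 204, 338, 343, 372, 375, 376, 421, 435, 586.
n = 17.
Position = ⌈15/100 · 17⌉ = ⌈2.55⌉ = 3.
The value at rank 3 is 110.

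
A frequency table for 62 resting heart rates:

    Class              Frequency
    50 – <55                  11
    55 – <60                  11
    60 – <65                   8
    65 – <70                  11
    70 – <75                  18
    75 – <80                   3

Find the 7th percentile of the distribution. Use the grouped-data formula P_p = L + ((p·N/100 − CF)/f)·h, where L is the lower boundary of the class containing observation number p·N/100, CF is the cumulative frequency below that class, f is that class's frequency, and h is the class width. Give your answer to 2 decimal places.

51.97

N = 62; target position k = 7/100 · 62 = 4.34.
Cumulative frequencies: 11, 22, 30, 41, 59, 62.
Observation 4.34 falls in the class 50 – <55.
L = 50, CF = 0, f = 11, h = 5.
P7 = 50 + ((4.34 − 0)/11)·5 = 50 + 1.97273 = 51.9727.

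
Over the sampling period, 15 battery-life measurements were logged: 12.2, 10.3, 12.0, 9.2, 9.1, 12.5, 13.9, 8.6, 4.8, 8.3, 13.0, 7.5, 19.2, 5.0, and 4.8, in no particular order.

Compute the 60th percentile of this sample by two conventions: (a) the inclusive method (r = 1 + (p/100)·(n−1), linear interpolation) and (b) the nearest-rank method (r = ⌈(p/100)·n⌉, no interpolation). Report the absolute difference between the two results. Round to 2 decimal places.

0.68

Sorted: 4.8, 4.8, 5.0, 7.5, 8.3, 8.6, 9.1, 9.2, 10.3, 12.0, 12.2, 12.5, 13.0, 13.9, 19.2.
n = 15.
(a) r = 9.4; between ranks 9 (10.3) and 10 (12.0): 10.98.
(b) the nearest-rank method: rank 9 → 10.3.
|10.98 − 10.3| = 0.68.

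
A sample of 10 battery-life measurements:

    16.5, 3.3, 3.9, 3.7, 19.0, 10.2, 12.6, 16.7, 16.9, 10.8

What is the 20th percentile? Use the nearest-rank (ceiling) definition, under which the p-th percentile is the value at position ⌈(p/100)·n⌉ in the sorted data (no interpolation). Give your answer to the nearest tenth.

Sorted: 3.3, 3.7, 3.9, 10.2, 10.8, 12.6, 16.5, 16.7, 16.9, 19.0.
n = 10.
Position = ⌈20/100 · 10⌉ = ⌈2⌉ = 2.
The value at rank 2 is 3.7.

3.7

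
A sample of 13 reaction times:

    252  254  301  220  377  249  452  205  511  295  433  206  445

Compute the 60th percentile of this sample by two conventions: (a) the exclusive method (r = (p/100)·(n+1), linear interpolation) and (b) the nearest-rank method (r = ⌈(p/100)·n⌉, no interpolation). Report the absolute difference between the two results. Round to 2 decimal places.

Sorted: 205, 206, 220, 249, 252, 254, 295, 301, 377, 433, 445, 452, 511.
n = 13.
(a) r = 8.4; between ranks 8 (301) and 9 (377): 331.4.
(b) the nearest-rank method: rank 8 → 301.
|331.4 − 301| = 30.4.

30.40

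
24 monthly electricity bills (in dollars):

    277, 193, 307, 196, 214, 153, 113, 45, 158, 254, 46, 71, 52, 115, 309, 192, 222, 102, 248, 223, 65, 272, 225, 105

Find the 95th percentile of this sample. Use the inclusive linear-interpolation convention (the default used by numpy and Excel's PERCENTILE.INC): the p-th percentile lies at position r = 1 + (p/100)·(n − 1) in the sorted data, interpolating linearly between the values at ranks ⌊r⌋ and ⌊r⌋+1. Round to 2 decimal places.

302.50

Sorted: 45, 46, 52, 65, 71, 102, 105, 113, 115, 153, 158, 192, 193, 196, 214, 222, 223, 225, 248, 254, 272, 277, 307, 309.
n = 24.
r = 1 + (95/100)·(24 − 1) = 1 + 21.85 = 22.85.
Rank 22 is 277 and rank 23 is 307.
Interpolate: 277 + 0.85·(307 − 277) = 277 + 0.85·30 = 302.5.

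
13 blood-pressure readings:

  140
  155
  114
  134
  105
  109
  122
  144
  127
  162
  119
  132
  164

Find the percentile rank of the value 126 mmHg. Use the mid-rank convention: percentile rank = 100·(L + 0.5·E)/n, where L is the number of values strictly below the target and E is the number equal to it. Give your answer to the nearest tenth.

Sorted: 105, 109, 114, 119, 122, 127, 132, 134, 140, 144, 155, 162, 164.
Count below 126: L = 5; count equal: E = 0; n = 13.
Percentile rank = 100·(5 + 0.5·0)/13 = 100·5/13 = 38.46.

38.5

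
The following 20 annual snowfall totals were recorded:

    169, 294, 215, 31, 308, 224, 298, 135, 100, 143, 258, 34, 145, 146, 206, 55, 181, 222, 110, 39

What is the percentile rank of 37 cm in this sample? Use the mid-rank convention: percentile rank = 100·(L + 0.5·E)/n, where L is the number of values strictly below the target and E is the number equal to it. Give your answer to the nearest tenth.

10.0

Sorted: 31, 34, 39, 55, 100, 110, 135, 143, 145, 146, 169, 181, 206, 215, 222, 224, 258, 294, 298, 308.
Count below 37: L = 2; count equal: E = 0; n = 20.
Percentile rank = 100·(2 + 0.5·0)/20 = 100·2/20 = 10.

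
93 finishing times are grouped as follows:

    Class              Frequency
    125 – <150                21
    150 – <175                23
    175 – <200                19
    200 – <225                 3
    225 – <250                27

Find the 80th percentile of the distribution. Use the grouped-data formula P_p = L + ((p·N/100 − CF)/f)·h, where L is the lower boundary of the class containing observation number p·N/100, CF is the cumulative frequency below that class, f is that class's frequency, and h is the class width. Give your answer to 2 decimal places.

232.78

N = 93; target position k = 80/100 · 93 = 74.4.
Cumulative frequencies: 21, 44, 63, 66, 93.
Observation 74.4 falls in the class 225 – <250.
L = 225, CF = 66, f = 27, h = 25.
P80 = 225 + ((74.4 − 66)/27)·25 = 225 + 7.77778 = 232.778.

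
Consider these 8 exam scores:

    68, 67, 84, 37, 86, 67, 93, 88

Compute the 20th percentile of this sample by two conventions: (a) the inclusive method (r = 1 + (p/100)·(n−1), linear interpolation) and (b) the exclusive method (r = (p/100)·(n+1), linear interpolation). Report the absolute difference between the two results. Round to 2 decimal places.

6.00

Sorted: 37, 67, 67, 68, 84, 86, 88, 93.
n = 8.
(a) r = 2.4; between ranks 2 (67) and 3 (67): 67.
(b) r = 1.8; between ranks 1 (37) and 2 (67): 61.
|67 − 61| = 6.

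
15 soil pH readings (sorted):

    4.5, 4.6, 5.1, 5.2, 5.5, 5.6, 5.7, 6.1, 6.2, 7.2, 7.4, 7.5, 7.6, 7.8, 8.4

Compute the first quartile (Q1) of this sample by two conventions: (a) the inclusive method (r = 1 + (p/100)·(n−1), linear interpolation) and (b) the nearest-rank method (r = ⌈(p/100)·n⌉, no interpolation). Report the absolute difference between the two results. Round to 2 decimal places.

0.15

n = 15.
(a) r = 4.5; between ranks 4 (5.2) and 5 (5.5): 5.35.
(b) the nearest-rank method: rank 4 → 5.2.
|5.35 − 5.2| = 0.15.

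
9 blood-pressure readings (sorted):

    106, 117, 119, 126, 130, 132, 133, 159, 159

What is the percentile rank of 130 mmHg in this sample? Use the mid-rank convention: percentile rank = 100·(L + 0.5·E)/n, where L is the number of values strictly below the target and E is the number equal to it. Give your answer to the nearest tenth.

50.0

Count below 130: L = 4; count equal: E = 1; n = 9.
Percentile rank = 100·(4 + 0.5·1)/9 = 100·4.5/9 = 50.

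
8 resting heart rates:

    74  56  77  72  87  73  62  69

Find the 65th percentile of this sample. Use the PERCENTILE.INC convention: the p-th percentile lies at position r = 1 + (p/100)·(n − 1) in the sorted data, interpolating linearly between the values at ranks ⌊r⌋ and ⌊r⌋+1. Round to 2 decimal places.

73.55

Sorted: 56, 62, 69, 72, 73, 74, 77, 87.
n = 8.
r = 1 + (65/100)·(8 − 1) = 1 + 4.55 = 5.55.
Rank 5 is 73 and rank 6 is 74.
Interpolate: 73 + 0.55·(74 − 73) = 73 + 0.55·1 = 73.55.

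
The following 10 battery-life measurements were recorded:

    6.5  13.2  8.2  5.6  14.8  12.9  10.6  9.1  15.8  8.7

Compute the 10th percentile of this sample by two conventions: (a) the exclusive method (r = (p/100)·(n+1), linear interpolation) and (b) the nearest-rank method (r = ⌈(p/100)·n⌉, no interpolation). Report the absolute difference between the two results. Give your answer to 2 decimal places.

Sorted: 5.6, 6.5, 8.2, 8.7, 9.1, 10.6, 12.9, 13.2, 14.8, 15.8.
n = 10.
(a) r = 1.1; between ranks 1 (5.6) and 2 (6.5): 5.69.
(b) the nearest-rank method: rank 1 → 5.6.
|5.69 − 5.6| = 0.09.

0.09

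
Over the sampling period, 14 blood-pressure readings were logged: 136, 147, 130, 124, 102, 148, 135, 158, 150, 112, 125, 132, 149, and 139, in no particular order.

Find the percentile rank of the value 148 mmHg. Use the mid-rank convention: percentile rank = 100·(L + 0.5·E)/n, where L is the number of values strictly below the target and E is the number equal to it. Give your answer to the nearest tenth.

Sorted: 102, 112, 124, 125, 130, 132, 135, 136, 139, 147, 148, 149, 150, 158.
Count below 148: L = 10; count equal: E = 1; n = 14.
Percentile rank = 100·(10 + 0.5·1)/14 = 100·10.5/14 = 75.

75.0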